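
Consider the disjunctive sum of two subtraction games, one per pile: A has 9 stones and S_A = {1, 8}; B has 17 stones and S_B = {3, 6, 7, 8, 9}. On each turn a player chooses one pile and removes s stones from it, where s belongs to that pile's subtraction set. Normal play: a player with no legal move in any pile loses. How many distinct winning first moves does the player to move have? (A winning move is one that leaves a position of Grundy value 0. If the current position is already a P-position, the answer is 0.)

Pile A, S = {1, 8}:
G(0) = 0
G(1) = mex{0} = 1
G(2) = mex{1} = 0
G(3) = mex{0} = 1
G(4) = mex{1} = 0
G(5) = mex{0} = 1
G(6) = mex{1} = 0
G(7) = mex{0} = 1
G(8) = mex{1,0} = 2
G(9) = mex{2,1} = 0
G_A(9) = 0.
Pile B, S = {3, 6, 7, 8, 9}:
n :  0  1  2  3  4  5  6  7  8  9 10 11 12 13 14 15 16 17
G :  0  0  0  1  1  1  2  2  2  3  3  3  0  0  0  1  1  1
G_B(17) = 1.
Combined Grundy value = 0 ⊕ 1 = 1.
A winning move leaves total XOR = 0, i.e. changes one component's Grundy value g to g ⊕ X where X is the current total.
Pile A: need g' = 0⊕1 = 1. Options: 9−1→G=2, 9−8→G=1. Hits: 1.
Pile B: need g' = 1⊕1 = 0. Options: 17−3→G=0, 17−6→G=3, 17−7→G=3, 17−8→G=3, 17−9→G=2. Hits: 1.

2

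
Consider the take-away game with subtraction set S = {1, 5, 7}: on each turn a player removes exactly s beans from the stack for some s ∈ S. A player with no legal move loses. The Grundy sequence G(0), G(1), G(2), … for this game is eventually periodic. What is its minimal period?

n :  0  1  2  3  4  5  6  7  8  9 10 11 12 13 14
G :  0  1  0  1  0  1  0  1  0  1  0  1  0  1  0
G(n+2) = G(n) holds for n = 0,…,6 (a full window of length max(S) = 7), so the sequence is purely periodic with period 2.

2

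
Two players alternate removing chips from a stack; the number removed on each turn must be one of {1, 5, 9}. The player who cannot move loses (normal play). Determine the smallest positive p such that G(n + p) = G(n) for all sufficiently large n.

n :  0  1  2  3  4  5  6  7  8  9 10 11 12 13 14
G :  0  1  0  1  0  1  0  1  0  1  0  1  0  1  0
G(n+2) = G(n) holds for n = 0,…,8 (a full window of length max(S) = 9), so the sequence is purely periodic with period 2.

2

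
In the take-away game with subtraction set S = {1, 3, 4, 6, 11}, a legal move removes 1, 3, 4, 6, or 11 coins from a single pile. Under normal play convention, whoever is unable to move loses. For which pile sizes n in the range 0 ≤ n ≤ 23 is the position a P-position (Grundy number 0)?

G(0) = 0
G(1) = mex{0} = 1
G(2) = mex{1} = 0
G(3) = mex{0,0} = 1
G(4) = mex{1,1,0} = 2
G(5) = mex{2,0,1} = 3
G(6) = mex{3,1,0,0} = 2
G(7) = mex{2,2,1,1} = 0
G(8) = mex{0,3,2,0} = 1
G(9) = mex{1,2,3,1} = 0
G(10) = mex{0,0,2,2} = 1
G(11) = mex{1,1,0,3,0} = 2
G(12) = mex{2,0,1,2,1} = 3
G(13) = mex{3,1,0,0,0} = 2
G(14) = mex{2,2,1,1,1} = 0
G(15) = mex{0,3,2,0,2} = 1
G(16) = mex{1,2,3,1,3} = 0
G(17) = mex{0,0,2,2,2} = 1
G(18) = mex{1,1,0,3,0} = 2
G(19) = mex{2,0,1,2,1} = 3
G(20) = mex{3,1,0,0,0} = 2
G(21) = mex{2,2,1,1,1} = 0
G(22) = mex{0,3,2,0,2} = 1
G(23) = mex{1,2,3,1,3} = 0
P-positions are exactly the n with G(n) = 0.

0, 2, 7, 9, 14, 16, 21, 23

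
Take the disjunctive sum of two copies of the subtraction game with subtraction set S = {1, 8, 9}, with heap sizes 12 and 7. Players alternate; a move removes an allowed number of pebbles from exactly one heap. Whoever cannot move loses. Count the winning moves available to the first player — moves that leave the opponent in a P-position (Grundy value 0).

All heaps use S = {1, 8, 9}:
n :  0  1  2  3  4  5  6  7  8  9 10 11 12
G :  0  1  0  1  0  1  0  1  2  3  2  3  2
Heap A: G(12) = 2.
Heap B: G(7) = 1.
Combined Grundy value = 2 ⊕ 1 = 3.
A winning move leaves total XOR = 0, i.e. changes one component's Grundy value g to g ⊕ X where X is the current total.
Heap A: need g' = 2⊕3 = 1. Options: 12−1→G=3, 12−8→G=0, 12−9→G=1. Hits: 1.
Heap B: need g' = 1⊕3 = 2. Options: 7−1→G=0. Hits: 0.

1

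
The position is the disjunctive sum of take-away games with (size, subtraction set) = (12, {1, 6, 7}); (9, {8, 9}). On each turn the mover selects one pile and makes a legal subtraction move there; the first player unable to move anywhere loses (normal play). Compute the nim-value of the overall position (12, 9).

Pile A, S = {1, 6, 7}:
n :  0  1  2  3  4  5  6  7  8  9 10 11 12
G :  0  1  0  1  0  1  2  3  2  3  2  3  0
G_A(12) = 0.
Pile B, S = {8, 9}:
n : 0 1 2 3 4 5 6 7 8 9
G : 0 0 0 0 0 0 0 0 1 1
G_B(9) = 1.
Combined Grundy value = 0 ⊕ 1 = 1.

1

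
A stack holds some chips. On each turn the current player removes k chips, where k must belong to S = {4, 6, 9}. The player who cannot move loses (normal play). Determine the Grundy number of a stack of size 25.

n :  0  1  2  3  4  5  6  7  8  9 10 11 12 13 14 15 16 17 18 19 20 21 22 23 24 25
G :  0  0  0  0  1  1  1  1  2  2  2  2  3  0  0  0  0  1  1  1  1  2  2  2  2  3

3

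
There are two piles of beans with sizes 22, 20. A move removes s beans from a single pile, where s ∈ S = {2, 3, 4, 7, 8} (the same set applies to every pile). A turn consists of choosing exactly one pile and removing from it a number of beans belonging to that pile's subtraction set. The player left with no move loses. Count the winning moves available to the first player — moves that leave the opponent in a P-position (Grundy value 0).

All piles use S = {2, 3, 4, 7, 8}:
G(0) = 0
G(1) = mex{} = 0
G(2) = mex{0} = 1
G(3) = mex{0,0} = 1
G(4) = mex{1,0,0} = 2
G(5) = mex{1,1,0} = 2
G(6) = mex{2,1,1} = 0
G(7) = mex{2,2,1,0} = 3
G(8) = mex{0,2,2,0,0} = 1
G(9) = mex{3,0,2,1,0} = 4
G(10) = mex{1,3,0,1,1} = 2
G(11) = mex{4,1,3,2,1} = 0
G(12) = mex{2,4,1,2,2} = 0
G(13) = mex{0,2,4,0,2} = 1
G(14) = mex{0,0,2,3,0} = 1
G(15) = mex{1,0,0,1,3} = 2
G(16) = mex{1,1,0,4,1} = 2
G(17) = mex{2,1,1,2,4} = 0
G(18) = mex{2,2,1,0,2} = 3
G(19) = mex{0,2,2,0,0} = 1
G(20) = mex{3,0,2,1,0} = 4
G(21) = mex{1,3,0,1,1} = 2
G(22) = mex{4,1,3,2,1} = 0
Pile A: G(22) = 0.
Pile B: G(20) = 4.
Combined Grundy value = 0 ⊕ 4 = 4.
A winning move leaves total XOR = 0, i.e. changes one component's Grundy value g to g ⊕ X where X is the current total.
Pile A: need g' = 0⊕4 = 4. Options: 22−2→G=4, 22−3→G=1, 22−4→G=3, 22−7→G=2, 22−8→G=1. Hits: 1.
Pile B: need g' = 4⊕4 = 0. Options: 20−2→G=3, 20−3→G=0, 20−4→G=2, 20−7→G=1, 20−8→G=0. Hits: 2.

3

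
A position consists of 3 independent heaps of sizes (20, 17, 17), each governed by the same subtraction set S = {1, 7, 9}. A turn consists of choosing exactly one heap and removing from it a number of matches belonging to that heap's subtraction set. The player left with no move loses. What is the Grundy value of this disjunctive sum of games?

0

All heaps use S = {1, 7, 9}:
n :  0  1  2  3  4  5  6  7  8  9 10 11 12 13 14 15 16 17 18 19 20
G :  0  1  0  1  0  1  0  1  0  1  0  1  0  1  0  1  0  1  0  1  0
Heap A: G(20) = 0.
Heap B: G(17) = 1.
Heap C: G(17) = 1.
Combined Grundy value = 0 ⊕ 1 ⊕ 1 = 0.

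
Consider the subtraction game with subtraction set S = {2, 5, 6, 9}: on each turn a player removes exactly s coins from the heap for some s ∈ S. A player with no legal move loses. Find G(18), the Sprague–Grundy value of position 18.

G(0) = 0
G(1) = mex{} = 0
G(2) = mex{0} = 1
G(3) = mex{0} = 1
G(4) = mex{1} = 0
G(5) = mex{1,0} = 2
G(6) = mex{0,0,0} = 1
G(7) = mex{2,1,0} = 3
G(8) = mex{1,1,1} = 0
G(9) = mex{3,0,1,0} = 2
G(10) = mex{0,2,0,0} = 1
G(11) = mex{2,1,2,1} = 0
G(12) = mex{1,3,1,1} = 0
G(13) = mex{0,0,3,0} = 1
G(14) = mex{0,2,0,2} = 1
G(15) = mex{1,1,2,1} = 0
G(16) = mex{1,0,1,3} = 2
G(17) = mex{0,0,0,0} = 1
G(18) = mex{2,1,0,2} = 3

3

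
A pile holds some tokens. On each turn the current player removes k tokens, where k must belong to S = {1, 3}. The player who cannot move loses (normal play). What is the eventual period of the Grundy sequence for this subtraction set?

2

n :  0  1  2  3  4  5  6  7  8  9 10 11 12 13 14
G :  0  1  0  1  0  1  0  1  0  1  0  1  0  1  0
G(n+2) = G(n) holds for n = 0,…,2 (a full window of length max(S) = 3), so the sequence is purely periodic with period 2.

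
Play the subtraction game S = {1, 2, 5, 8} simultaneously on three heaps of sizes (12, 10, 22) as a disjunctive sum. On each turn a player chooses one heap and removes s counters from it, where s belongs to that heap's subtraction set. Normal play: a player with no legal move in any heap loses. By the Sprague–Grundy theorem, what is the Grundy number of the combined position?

All heaps use S = {1, 2, 5, 8}:
n :  0  1  2  3  4  5  6  7  8  9 10 11 12 13 14 15 16 17 18 19 20 21 22
G :  0  1  2  0  1  2  0  1  2  0  1  2  0  1  2  0  1  2  0  1  2  0  1
Heap A: G(12) = 0.
Heap B: G(10) = 1.
Heap C: G(22) = 1.
Combined Grundy value = 0 ⊕ 1 ⊕ 1 = 0.

0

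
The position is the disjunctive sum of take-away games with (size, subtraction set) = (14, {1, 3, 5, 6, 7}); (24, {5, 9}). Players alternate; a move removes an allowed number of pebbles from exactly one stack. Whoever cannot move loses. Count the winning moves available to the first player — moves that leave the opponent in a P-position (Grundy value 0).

Stack A, S = {1, 3, 5, 6, 7}:
n :  0  1  2  3  4  5  6  7  8  9 10 11 12 13 14
G :  0  1  0  1  0  1  2  3  2  3  2  3  0  1  0
G_A(14) = 0.
Stack B, S = {5, 9}:
n :  0  1  2  3  4  5  6  7  8  9 10 11 12 13 14 15 16 17 18 19 20 21 22 23 24
G :  0  0  0  0  0  1  1  1  1  1  2  2  2  2  0  0  0  0  0  1  1  1  1  1  2
G_B(24) = 2.
Combined Grundy value = 0 ⊕ 2 = 2.
A winning move leaves total XOR = 0, i.e. changes one component's Grundy value g to g ⊕ X where X is the current total.
Stack A: need g' = 0⊕2 = 2. Options: 14−1→G=1, 14−3→G=3, 14−5→G=3, 14−6→G=2, 14−7→G=3. Hits: 1.
Stack B: need g' = 2⊕2 = 0. Options: 24−5→G=1, 24−9→G=0. Hits: 1.

2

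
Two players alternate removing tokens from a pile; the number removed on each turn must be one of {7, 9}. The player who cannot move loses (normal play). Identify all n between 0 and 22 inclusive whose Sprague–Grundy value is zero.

0, 1, 2, 3, 4, 5, 6, 16, 17, 18, 19, 20, 21, 22

n :  0  1  2  3  4  5  6  7  8  9 10 11 12 13 14 15 16 17 18 19 20 21 22
G :  0  0  0  0  0  0  0  1  1  1  1  1  1  1  2  2  0  0  0  0  0  0  0
P-positions are exactly the n with G(n) = 0.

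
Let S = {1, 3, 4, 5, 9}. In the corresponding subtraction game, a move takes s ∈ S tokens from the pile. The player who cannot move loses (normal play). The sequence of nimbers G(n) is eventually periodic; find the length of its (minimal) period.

G(0) = 0
G(1) = mex{0} = 1
G(2) = mex{1} = 0
G(3) = mex{0,0} = 1
G(4) = mex{1,1,0} = 2
G(5) = mex{2,0,1,0} = 3
G(6) = mex{3,1,0,1} = 2
G(7) = mex{2,2,1,0} = 3
G(8) = mex{3,3,2,1} = 0
G(9) = mex{0,2,3,2,0} = 1
G(10) = mex{1,3,2,3,1} = 0
G(11) = mex{0,0,3,2,0} = 1
G(12) = mex{1,1,0,3,1} = 2
G(13) = mex{2,0,1,0,2} = 3
G(14) = mex{3,1,0,1,3} = 2
G(15) = mex{2,2,1,0,2} = 3
G(16) = mex{3,3,2,1,3} = 0
G(17) = mex{0,2,3,2,0} = 1
G(18) = mex{1,3,2,3,1} = 0
G(n+8) = G(n) holds for n = 0,…,8 (a full window of length max(S) = 9), so the sequence is purely periodic with period 8.

8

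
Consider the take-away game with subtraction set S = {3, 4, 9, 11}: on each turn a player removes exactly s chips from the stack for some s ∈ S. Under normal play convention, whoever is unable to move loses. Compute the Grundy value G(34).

0

G(0) = 0
G(1) = mex{} = 0
G(2) = mex{} = 0
G(3) = mex{0} = 1
G(4) = mex{0,0} = 1
G(5) = mex{0,0} = 1
G(6) = mex{1,0} = 2
G(7) = mex{1,1} = 0
G(8) = mex{1,1} = 0
G(9) = mex{2,1,0} = 3
G(10) = mex{0,2,0} = 1
G(11) = mex{0,0,0,0} = 1
G(12) = mex{3,0,1,0} = 2
G(13) = mex{1,3,1,0} = 2
G(14) = mex{1,1,1,1} = 0
G(15) = mex{2,1,2,1} = 0
G(16) = mex{2,2,0,1} = 3
G(17) = mex{0,2,0,2} = 1
G(18) = mex{0,0,3,0} = 1
G(19) = mex{3,0,1,0} = 2
G(20) = mex{1,3,1,3} = 0
G(21) = mex{1,1,2,1} = 0
G(22) = mex{2,1,2,1} = 0
G(23) = mex{0,2,0,2} = 1
G(24) = mex{0,0,0,2} = 1
G(25) = mex{0,0,3,0} = 1
G(26) = mex{1,0,1,0} = 2
G(27) = mex{1,1,1,3} = 0
G(28) = mex{1,1,2,1} = 0
G(29) = mex{2,1,0,1} = 3
G(30) = mex{0,2,0,2} = 1
G(31) = mex{0,0,0,0} = 1
G(32) = mex{3,0,1,0} = 2
G(33) = mex{1,3,1,0} = 2
G(34) = mex{1,1,1,1} = 0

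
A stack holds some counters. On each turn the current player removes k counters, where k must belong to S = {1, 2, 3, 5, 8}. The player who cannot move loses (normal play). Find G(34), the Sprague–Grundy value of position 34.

G(0) = 0
G(1) = mex{0} = 1
G(2) = mex{1,0} = 2
G(3) = mex{2,1,0} = 3
G(4) = mex{3,2,1} = 0
G(5) = mex{0,3,2,0} = 1
G(6) = mex{1,0,3,1} = 2
G(7) = mex{2,1,0,2} = 3
G(8) = mex{3,2,1,3,0} = 4
G(9) = mex{4,3,2,0,1} = 5
G(10) = mex{5,4,3,1,2} = 0
G(11) = mex{0,5,4,2,3} = 1
G(12) = mex{1,0,5,3,0} = 2
G(13) = mex{2,1,0,4,1} = 3
G(14) = mex{3,2,1,5,2} = 0
G(15) = mex{0,3,2,0,3} = 1
G(16) = mex{1,0,3,1,4} = 2
G(17) = mex{2,1,0,2,5} = 3
G(18) = mex{3,2,1,3,0} = 4
G(19) = mex{4,3,2,0,1} = 5
G(20) = mex{5,4,3,1,2} = 0
G(21) = mex{0,5,4,2,3} = 1
G(22) = mex{1,0,5,3,0} = 2
G(23) = mex{2,1,0,4,1} = 3
G(24) = mex{3,2,1,5,2} = 0
G(25) = mex{0,3,2,0,3} = 1
G(26) = mex{1,0,3,1,4} = 2
G(27) = mex{2,1,0,2,5} = 3
G(28) = mex{3,2,1,3,0} = 4
G(29) = mex{4,3,2,0,1} = 5
G(30) = mex{5,4,3,1,2} = 0
G(31) = mex{0,5,4,2,3} = 1
G(32) = mex{1,0,5,3,0} = 2
G(33) = mex{2,1,0,4,1} = 3
G(34) = mex{3,2,1,5,2} = 0

0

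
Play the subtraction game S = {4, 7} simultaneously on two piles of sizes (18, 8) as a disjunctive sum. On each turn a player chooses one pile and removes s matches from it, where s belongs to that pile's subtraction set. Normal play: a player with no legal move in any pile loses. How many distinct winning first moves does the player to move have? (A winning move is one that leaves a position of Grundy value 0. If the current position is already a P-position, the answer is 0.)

All piles use S = {4, 7}:
n :  0  1  2  3  4  5  6  7  8  9 10 11 12 13 14 15 16 17 18
G :  0  0  0  0  1  1  1  1  2  2  2  0  0  0  0  1  1  1  1
Pile A: G(18) = 1.
Pile B: G(8) = 2.
Combined Grundy value = 1 ⊕ 2 = 3.
A winning move leaves total XOR = 0, i.e. changes one component's Grundy value g to g ⊕ X where X is the current total.
Pile A: need g' = 1⊕3 = 2. Options: 18−4→G=0, 18−7→G=0. Hits: 0.
Pile B: need g' = 2⊕3 = 1. Options: 8−4→G=1, 8−7→G=0. Hits: 1.

1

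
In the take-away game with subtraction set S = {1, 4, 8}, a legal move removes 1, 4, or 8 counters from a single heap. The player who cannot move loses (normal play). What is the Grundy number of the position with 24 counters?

G(0) = 0
G(1) = mex{0} = 1
G(2) = mex{1} = 0
G(3) = mex{0} = 1
G(4) = mex{1,0} = 2
G(5) = mex{2,1} = 0
G(6) = mex{0,0} = 1
G(7) = mex{1,1} = 0
G(8) = mex{0,2,0} = 1
G(9) = mex{1,0,1} = 2
G(10) = mex{2,1,0} = 3
G(11) = mex{3,0,1} = 2
G(12) = mex{2,1,2} = 0
G(13) = mex{0,2,0} = 1
G(14) = mex{1,3,1} = 0
G(15) = mex{0,2,0} = 1
G(16) = mex{1,0,1} = 2
G(17) = mex{2,1,2} = 0
G(18) = mex{0,0,3} = 1
G(19) = mex{1,1,2} = 0
G(20) = mex{0,2,0} = 1
G(21) = mex{1,0,1} = 2
G(22) = mex{2,1,0} = 3
G(23) = mex{3,0,1} = 2
G(24) = mex{2,1,2} = 0

0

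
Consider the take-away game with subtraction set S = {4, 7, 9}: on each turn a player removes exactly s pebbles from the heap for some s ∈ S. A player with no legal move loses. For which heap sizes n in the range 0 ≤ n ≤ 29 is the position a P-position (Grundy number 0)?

0, 1, 2, 3, 13, 14, 15, 16, 26, 27, 28, 29

G(0) = 0
G(1) = mex{} = 0
G(2) = mex{} = 0
G(3) = mex{} = 0
G(4) = mex{0} = 1
G(5) = mex{0} = 1
G(6) = mex{0} = 1
G(7) = mex{0,0} = 1
G(8) = mex{1,0} = 2
G(9) = mex{1,0,0} = 2
G(10) = mex{1,0,0} = 2
G(11) = mex{1,1,0} = 2
G(12) = mex{2,1,0} = 3
G(13) = mex{2,1,1} = 0
G(14) = mex{2,1,1} = 0
G(15) = mex{2,2,1} = 0
G(16) = mex{3,2,1} = 0
G(17) = mex{0,2,2} = 1
G(18) = mex{0,2,2} = 1
G(19) = mex{0,3,2} = 1
G(20) = mex{0,0,2} = 1
G(21) = mex{1,0,3} = 2
G(22) = mex{1,0,0} = 2
G(23) = mex{1,0,0} = 2
G(24) = mex{1,1,0} = 2
G(25) = mex{2,1,0} = 3
G(26) = mex{2,1,1} = 0
G(27) = mex{2,1,1} = 0
G(28) = mex{2,2,1} = 0
G(29) = mex{3,2,1} = 0
P-positions are exactly the n with G(n) = 0.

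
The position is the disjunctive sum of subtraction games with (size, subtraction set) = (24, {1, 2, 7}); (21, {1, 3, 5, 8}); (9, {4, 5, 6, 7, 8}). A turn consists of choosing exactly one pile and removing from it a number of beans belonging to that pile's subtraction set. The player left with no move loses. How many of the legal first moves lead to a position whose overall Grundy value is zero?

Pile A, S = {1, 2, 7}:
n :  0  1  2  3  4  5  6  7  8  9 10 11 12 13 14 15 16 17 18 19 20 21 22 23 24
G :  0  1  2  0  1  2  0  1  2  0  1  2  0  1  2  0  1  2  0  1  2  0  1  2  0
G_A(24) = 0.
Pile B, S = {1, 3, 5, 8}:
n :  0  1  2  3  4  5  6  7  8  9 10 11 12 13 14 15 16 17 18 19 20 21
G :  0  1  0  1  0  1  0  1  2  3  2  3  2  0  1  0  1  0  1  0  1  2
G_B(21) = 2.
Pile C, S = {4, 5, 6, 7, 8}:
G(0) = 0
G(1) = mex{} = 0
G(2) = mex{} = 0
G(3) = mex{} = 0
G(4) = mex{0} = 1
G(5) = mex{0,0} = 1
G(6) = mex{0,0,0} = 1
G(7) = mex{0,0,0,0} = 1
G(8) = mex{1,0,0,0,0} = 2
G(9) = mex{1,1,0,0,0} = 2
G_C(9) = 2.
Combined Grundy value = 0 ⊕ 2 ⊕ 2 = 0.
A winning move leaves total XOR = 0, i.e. changes one component's Grundy value g to g ⊕ X where X is the current total.
Pile A: target g' = 0⊕0 = 0, but every legal move changes the Grundy value (mex property), so 0 moves.
Pile B: target g' = 2⊕0 = 2, but every legal move changes the Grundy value (mex property), so 0 moves.
Pile C: target g' = 2⊕0 = 2, but every legal move changes the Grundy value (mex property), so 0 moves.

0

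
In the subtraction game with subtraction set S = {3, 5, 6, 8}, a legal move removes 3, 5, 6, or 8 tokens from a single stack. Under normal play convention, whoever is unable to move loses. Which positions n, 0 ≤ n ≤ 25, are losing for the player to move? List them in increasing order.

0, 1, 2, 11, 12, 13, 22, 23, 24

G(0) = 0
G(1) = mex{} = 0
G(2) = mex{} = 0
G(3) = mex{0} = 1
G(4) = mex{0} = 1
G(5) = mex{0,0} = 1
G(6) = mex{1,0,0} = 2
G(7) = mex{1,0,0} = 2
G(8) = mex{1,1,0,0} = 2
G(9) = mex{2,1,1,0} = 3
G(10) = mex{2,1,1,0} = 3
G(11) = mex{2,2,1,1} = 0
G(12) = mex{3,2,2,1} = 0
G(13) = mex{3,2,2,1} = 0
G(14) = mex{0,3,2,2} = 1
G(15) = mex{0,3,3,2} = 1
G(16) = mex{0,0,3,2} = 1
G(17) = mex{1,0,0,3} = 2
G(18) = mex{1,0,0,3} = 2
G(19) = mex{1,1,0,0} = 2
G(20) = mex{2,1,1,0} = 3
G(21) = mex{2,1,1,0} = 3
G(22) = mex{2,2,1,1} = 0
G(23) = mex{3,2,2,1} = 0
G(24) = mex{3,2,2,1} = 0
G(25) = mex{0,3,2,2} = 1
P-positions are exactly the n with G(n) = 0.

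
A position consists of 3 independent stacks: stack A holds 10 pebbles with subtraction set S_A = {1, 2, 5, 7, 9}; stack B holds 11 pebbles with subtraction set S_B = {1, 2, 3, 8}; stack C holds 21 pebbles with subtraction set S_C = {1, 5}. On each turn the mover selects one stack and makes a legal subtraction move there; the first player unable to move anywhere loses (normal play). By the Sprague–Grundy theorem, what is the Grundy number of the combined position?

Stack A, S = {1, 2, 5, 7, 9}:
G(0) = 0
G(1) = mex{0} = 1
G(2) = mex{1,0} = 2
G(3) = mex{2,1} = 0
G(4) = mex{0,2} = 1
G(5) = mex{1,0,0} = 2
G(6) = mex{2,1,1} = 0
G(7) = mex{0,2,2,0} = 1
G(8) = mex{1,0,0,1} = 2
G(9) = mex{2,1,1,2,0} = 3
G(10) = mex{3,2,2,0,1} = 4
G_A(10) = 4.
Stack B, S = {1, 2, 3, 8}:
n :  0  1  2  3  4  5  6  7  8  9 10 11
G :  0  1  2  3  0  1  2  3  4  0  1  2
G_B(11) = 2.
Stack C, S = {1, 5}:
G(0) = 0
G(1) = mex{0} = 1
G(2) = mex{1} = 0
G(3) = mex{0} = 1
G(4) = mex{1} = 0
G(5) = mex{0,0} = 1
G(6) = mex{1,1} = 0
G(7) = mex{0,0} = 1
G(8) = mex{1,1} = 0
G(9) = mex{0,0} = 1
G(10) = mex{1,1} = 0
G(11) = mex{0,0} = 1
G(12) = mex{1,1} = 0
G(13) = mex{0,0} = 1
G(14) = mex{1,1} = 0
G(15) = mex{0,0} = 1
G(16) = mex{1,1} = 0
G(17) = mex{0,0} = 1
G(18) = mex{1,1} = 0
G(19) = mex{0,0} = 1
G(20) = mex{1,1} = 0
G(21) = mex{0,0} = 1
G_C(21) = 1.
Combined Grundy value = 4 ⊕ 2 ⊕ 1 = 7.

7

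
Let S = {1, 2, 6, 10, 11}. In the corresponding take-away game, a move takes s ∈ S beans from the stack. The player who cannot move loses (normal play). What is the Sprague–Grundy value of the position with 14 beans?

2

n :  0  1  2  3  4  5  6  7  8  9 10 11 12 13 14
G :  0  1  2  0  1  2  3  0  1  2  3  4  0  1  2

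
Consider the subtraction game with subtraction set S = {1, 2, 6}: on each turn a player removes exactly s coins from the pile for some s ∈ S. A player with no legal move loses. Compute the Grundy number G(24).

n :  0  1  2  3  4  5  6  7  8  9 10 11 12 13 14 15 16 17 18 19 20 21 22 23 24
G :  0  1  2  0  1  2  3  0  1  2  0  1  2  3  0  1  2  0  1  2  3  0  1  2  0

0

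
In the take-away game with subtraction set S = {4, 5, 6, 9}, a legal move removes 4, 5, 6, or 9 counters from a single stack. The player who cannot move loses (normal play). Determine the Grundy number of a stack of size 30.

1

n :  0  1  2  3  4  5  6  7  8  9 10 11 12 13 14 15 16 17 18 19 20 21 22 23 24 25 26 27 28 29 30
G :  0  0  0  0  1  1  1  1  2  2  2  2  3  0  0  0  0  1  1  1  1  2  2  2  2  3  0  0  0  0  1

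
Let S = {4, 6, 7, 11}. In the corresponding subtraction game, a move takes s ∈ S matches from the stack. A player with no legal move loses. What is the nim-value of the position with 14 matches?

G(0) = 0
G(1) = mex{} = 0
G(2) = mex{} = 0
G(3) = mex{} = 0
G(4) = mex{0} = 1
G(5) = mex{0} = 1
G(6) = mex{0,0} = 1
G(7) = mex{0,0,0} = 1
G(8) = mex{1,0,0} = 2
G(9) = mex{1,0,0} = 2
G(10) = mex{1,1,0} = 2
G(11) = mex{1,1,1,0} = 2
G(12) = mex{2,1,1,0} = 3
G(13) = mex{2,1,1,0} = 3
G(14) = mex{2,2,1,0} = 3

3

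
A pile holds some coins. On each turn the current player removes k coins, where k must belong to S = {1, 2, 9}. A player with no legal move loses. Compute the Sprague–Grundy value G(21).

1

G(0) = 0
G(1) = mex{0} = 1
G(2) = mex{1,0} = 2
G(3) = mex{2,1} = 0
G(4) = mex{0,2} = 1
G(5) = mex{1,0} = 2
G(6) = mex{2,1} = 0
G(7) = mex{0,2} = 1
G(8) = mex{1,0} = 2
G(9) = mex{2,1,0} = 3
G(10) = mex{3,2,1} = 0
G(11) = mex{0,3,2} = 1
G(12) = mex{1,0,0} = 2
G(13) = mex{2,1,1} = 0
G(14) = mex{0,2,2} = 1
G(15) = mex{1,0,0} = 2
G(16) = mex{2,1,1} = 0
G(17) = mex{0,2,2} = 1
G(18) = mex{1,0,3} = 2
G(19) = mex{2,1,0} = 3
G(20) = mex{3,2,1} = 0
G(21) = mex{0,3,2} = 1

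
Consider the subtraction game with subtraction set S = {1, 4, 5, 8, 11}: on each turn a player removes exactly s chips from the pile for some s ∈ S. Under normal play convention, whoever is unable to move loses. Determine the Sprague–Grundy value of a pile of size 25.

1

n :  0  1  2  3  4  5  6  7  8  9 10 11 12 13 14 15 16 17 18 19 20 21 22 23 24 25
G :  0  1  0  1  2  3  2  3  4  0  1  4  0  1  3  0  1  3  0  1  2  0  1  2  0  1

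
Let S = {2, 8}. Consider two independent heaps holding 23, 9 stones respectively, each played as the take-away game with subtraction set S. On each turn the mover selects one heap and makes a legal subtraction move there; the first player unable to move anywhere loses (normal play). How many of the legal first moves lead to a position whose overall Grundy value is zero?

All heaps use S = {2, 8}:
G(0) = 0
G(1) = mex{} = 0
G(2) = mex{0} = 1
G(3) = mex{0} = 1
G(4) = mex{1} = 0
G(5) = mex{1} = 0
G(6) = mex{0} = 1
G(7) = mex{0} = 1
G(8) = mex{1,0} = 2
G(9) = mex{1,0} = 2
G(10) = mex{2,1} = 0
G(11) = mex{2,1} = 0
G(12) = mex{0,0} = 1
G(13) = mex{0,0} = 1
G(14) = mex{1,1} = 0
G(15) = mex{1,1} = 0
G(16) = mex{0,2} = 1
G(17) = mex{0,2} = 1
G(18) = mex{1,0} = 2
G(19) = mex{1,0} = 2
G(20) = mex{2,1} = 0
G(21) = mex{2,1} = 0
G(22) = mex{0,0} = 1
G(23) = mex{0,0} = 1
Heap A: G(23) = 1.
Heap B: G(9) = 2.
Combined Grundy value = 1 ⊕ 2 = 3.
A winning move leaves total XOR = 0, i.e. changes one component's Grundy value g to g ⊕ X where X is the current total.
Heap A: need g' = 1⊕3 = 2. Options: 23−2→G=0, 23−8→G=0. Hits: 0.
Heap B: need g' = 2⊕3 = 1. Options: 9−2→G=1, 9−8→G=0. Hits: 1.

1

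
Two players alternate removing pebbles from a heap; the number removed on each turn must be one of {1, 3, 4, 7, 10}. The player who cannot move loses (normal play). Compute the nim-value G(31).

n :  0  1  2  3  4  5  6  7  8  9 10 11 12 13 14 15 16 17 18 19 20 21 22 23 24 25 26 27 28 29 30 31
G :  0  1  0  1  2  3  2  3  0  1  4  5  2  0  1  4  3  2  3  0  1  0  1  2  3  2  4  0  1  3  5  2

2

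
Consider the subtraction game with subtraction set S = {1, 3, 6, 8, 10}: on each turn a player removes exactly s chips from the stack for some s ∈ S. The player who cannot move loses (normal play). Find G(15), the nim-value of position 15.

G(0) = 0
G(1) = mex{0} = 1
G(2) = mex{1} = 0
G(3) = mex{0,0} = 1
G(4) = mex{1,1} = 0
G(5) = mex{0,0} = 1
G(6) = mex{1,1,0} = 2
G(7) = mex{2,0,1} = 3
G(8) = mex{3,1,0,0} = 2
G(9) = mex{2,2,1,1} = 0
G(10) = mex{0,3,0,0,0} = 1
G(11) = mex{1,2,1,1,1} = 0
G(12) = mex{0,0,2,0,0} = 1
G(13) = mex{1,1,3,1,1} = 0
G(14) = mex{0,0,2,2,0} = 1
G(15) = mex{1,1,0,3,1} = 2

2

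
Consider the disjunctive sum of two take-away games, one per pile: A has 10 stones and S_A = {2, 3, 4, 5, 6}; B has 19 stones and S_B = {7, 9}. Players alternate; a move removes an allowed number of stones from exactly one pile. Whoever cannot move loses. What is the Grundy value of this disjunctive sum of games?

1

Pile A, S = {2, 3, 4, 5, 6}:
n :  0  1  2  3  4  5  6  7  8  9 10
G :  0  0  1  1  2  2  3  3  0  0  1
G_A(10) = 1.
Pile B, S = {7, 9}:
G(0) = 0
G(1) = mex{} = 0
G(2) = mex{} = 0
G(3) = mex{} = 0
G(4) = mex{} = 0
G(5) = mex{} = 0
G(6) = mex{} = 0
G(7) = mex{0} = 1
G(8) = mex{0} = 1
G(9) = mex{0,0} = 1
G(10) = mex{0,0} = 1
G(11) = mex{0,0} = 1
G(12) = mex{0,0} = 1
G(13) = mex{0,0} = 1
G(14) = mex{1,0} = 2
G(15) = mex{1,0} = 2
G(16) = mex{1,1} = 0
G(17) = mex{1,1} = 0
G(18) = mex{1,1} = 0
G(19) = mex{1,1} = 0
G_B(19) = 0.
Combined Grundy value = 1 ⊕ 0 = 1.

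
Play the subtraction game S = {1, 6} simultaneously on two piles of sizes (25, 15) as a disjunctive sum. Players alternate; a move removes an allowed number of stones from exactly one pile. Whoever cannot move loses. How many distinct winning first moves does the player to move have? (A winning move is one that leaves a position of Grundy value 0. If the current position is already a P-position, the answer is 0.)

All piles use S = {1, 6}:
G(0) = 0
G(1) = mex{0} = 1
G(2) = mex{1} = 0
G(3) = mex{0} = 1
G(4) = mex{1} = 0
G(5) = mex{0} = 1
G(6) = mex{1,0} = 2
G(7) = mex{2,1} = 0
G(8) = mex{0,0} = 1
G(9) = mex{1,1} = 0
G(10) = mex{0,0} = 1
G(11) = mex{1,1} = 0
G(12) = mex{0,2} = 1
G(13) = mex{1,0} = 2
G(14) = mex{2,1} = 0
G(15) = mex{0,0} = 1
G(16) = mex{1,1} = 0
G(17) = mex{0,0} = 1
G(18) = mex{1,1} = 0
G(19) = mex{0,2} = 1
G(20) = mex{1,0} = 2
G(21) = mex{2,1} = 0
G(22) = mex{0,0} = 1
G(23) = mex{1,1} = 0
G(24) = mex{0,0} = 1
G(25) = mex{1,1} = 0
Pile A: G(25) = 0.
Pile B: G(15) = 1.
Combined Grundy value = 0 ⊕ 1 = 1.
A winning move leaves total XOR = 0, i.e. changes one component's Grundy value g to g ⊕ X where X is the current total.
Pile A: need g' = 0⊕1 = 1. Options: 25−1→G=1, 25−6→G=1. Hits: 2.
Pile B: need g' = 1⊕1 = 0. Options: 15−1→G=0, 15−6→G=0. Hits: 2.

4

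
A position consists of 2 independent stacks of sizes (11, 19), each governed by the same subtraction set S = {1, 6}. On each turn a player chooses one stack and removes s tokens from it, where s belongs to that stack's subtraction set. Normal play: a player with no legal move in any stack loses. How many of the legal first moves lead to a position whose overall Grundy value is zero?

3

All stacks use S = {1, 6}:
n :  0  1  2  3  4  5  6  7  8  9 10 11 12 13 14 15 16 17 18 19
G :  0  1  0  1  0  1  2  0  1  0  1  0  1  2  0  1  0  1  0  1
Stack A: G(11) = 0.
Stack B: G(19) = 1.
Combined Grundy value = 0 ⊕ 1 = 1.
A winning move leaves total XOR = 0, i.e. changes one component's Grundy value g to g ⊕ X where X is the current total.
Stack A: need g' = 0⊕1 = 1. Options: 11−1→G=1, 11−6→G=1. Hits: 2.
Stack B: need g' = 1⊕1 = 0. Options: 19−1→G=0, 19−6→G=2. Hits: 1.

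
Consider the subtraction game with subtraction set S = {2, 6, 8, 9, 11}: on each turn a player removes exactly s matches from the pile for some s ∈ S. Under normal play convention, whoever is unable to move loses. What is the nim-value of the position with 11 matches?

3

n :  0  1  2  3  4  5  6  7  8  9 10 11
G :  0  0  1  1  0  0  1  1  2  2  3  3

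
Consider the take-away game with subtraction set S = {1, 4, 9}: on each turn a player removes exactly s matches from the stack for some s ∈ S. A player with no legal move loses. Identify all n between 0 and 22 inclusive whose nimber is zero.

G(0) = 0
G(1) = mex{0} = 1
G(2) = mex{1} = 0
G(3) = mex{0} = 1
G(4) = mex{1,0} = 2
G(5) = mex{2,1} = 0
G(6) = mex{0,0} = 1
G(7) = mex{1,1} = 0
G(8) = mex{0,2} = 1
G(9) = mex{1,0,0} = 2
G(10) = mex{2,1,1} = 0
G(11) = mex{0,0,0} = 1
G(12) = mex{1,1,1} = 0
G(13) = mex{0,2,2} = 1
G(14) = mex{1,0,0} = 2
G(15) = mex{2,1,1} = 0
G(16) = mex{0,0,0} = 1
G(17) = mex{1,1,1} = 0
G(18) = mex{0,2,2} = 1
G(19) = mex{1,0,0} = 2
G(20) = mex{2,1,1} = 0
G(21) = mex{0,0,0} = 1
G(22) = mex{1,1,1} = 0
P-positions are exactly the n with G(n) = 0.

0, 2, 5, 7, 10, 12, 15, 17, 20, 22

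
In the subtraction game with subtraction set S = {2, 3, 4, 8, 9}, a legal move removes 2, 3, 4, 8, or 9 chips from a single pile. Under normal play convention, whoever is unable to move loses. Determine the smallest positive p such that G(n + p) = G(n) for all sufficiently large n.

G(0) = 0
G(1) = mex{} = 0
G(2) = mex{0} = 1
G(3) = mex{0,0} = 1
G(4) = mex{1,0,0} = 2
G(5) = mex{1,1,0} = 2
G(6) = mex{2,1,1} = 0
G(7) = mex{2,2,1} = 0
G(8) = mex{0,2,2,0} = 1
G(9) = mex{0,0,2,0,0} = 1
G(10) = mex{1,0,0,1,0} = 2
G(11) = mex{1,1,0,1,1} = 2
G(12) = mex{2,1,1,2,1} = 0
G(13) = mex{2,2,1,2,2} = 0
G(14) = mex{0,2,2,0,2} = 1
G(15) = mex{0,0,2,0,0} = 1
G(16) = mex{1,0,0,1,0} = 2
G(n+6) = G(n) holds for n = 0,…,8 (a full window of length max(S) = 9), so the sequence is purely periodic with period 6.

6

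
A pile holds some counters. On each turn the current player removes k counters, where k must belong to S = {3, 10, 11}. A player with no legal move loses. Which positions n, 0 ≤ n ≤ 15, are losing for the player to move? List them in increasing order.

0, 1, 2, 6, 7, 8, 14, 15

n :  0  1  2  3  4  5  6  7  8  9 10 11 12 13 14 15
G :  0  0  0  1  1  1  0  0  0  1  1  1  2  2  0  0
P-positions are exactly the n with G(n) = 0.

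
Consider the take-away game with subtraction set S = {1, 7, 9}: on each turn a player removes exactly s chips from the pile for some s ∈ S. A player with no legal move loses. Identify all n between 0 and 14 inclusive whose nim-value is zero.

G(0) = 0
G(1) = mex{0} = 1
G(2) = mex{1} = 0
G(3) = mex{0} = 1
G(4) = mex{1} = 0
G(5) = mex{0} = 1
G(6) = mex{1} = 0
G(7) = mex{0,0} = 1
G(8) = mex{1,1} = 0
G(9) = mex{0,0,0} = 1
G(10) = mex{1,1,1} = 0
G(11) = mex{0,0,0} = 1
G(12) = mex{1,1,1} = 0
G(13) = mex{0,0,0} = 1
G(14) = mex{1,1,1} = 0
P-positions are exactly the n with G(n) = 0.

0, 2, 4, 6, 8, 10, 12, 14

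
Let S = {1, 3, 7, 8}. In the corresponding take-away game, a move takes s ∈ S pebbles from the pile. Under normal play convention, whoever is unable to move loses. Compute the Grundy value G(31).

1

G(0) = 0
G(1) = mex{0} = 1
G(2) = mex{1} = 0
G(3) = mex{0,0} = 1
G(4) = mex{1,1} = 0
G(5) = mex{0,0} = 1
G(6) = mex{1,1} = 0
G(7) = mex{0,0,0} = 1
G(8) = mex{1,1,1,0} = 2
G(9) = mex{2,0,0,1} = 3
G(10) = mex{3,1,1,0} = 2
G(11) = mex{2,2,0,1} = 3
G(12) = mex{3,3,1,0} = 2
G(13) = mex{2,2,0,1} = 3
G(14) = mex{3,3,1,0} = 2
G(15) = mex{2,2,2,1} = 0
G(16) = mex{0,3,3,2} = 1
G(17) = mex{1,2,2,3} = 0
G(18) = mex{0,0,3,2} = 1
G(19) = mex{1,1,2,3} = 0
G(20) = mex{0,0,3,2} = 1
G(21) = mex{1,1,2,3} = 0
G(22) = mex{0,0,0,2} = 1
G(23) = mex{1,1,1,0} = 2
G(24) = mex{2,0,0,1} = 3
G(25) = mex{3,1,1,0} = 2
G(26) = mex{2,2,0,1} = 3
G(27) = mex{3,3,1,0} = 2
G(28) = mex{2,2,0,1} = 3
G(29) = mex{3,3,1,0} = 2
G(30) = mex{2,2,2,1} = 0
G(31) = mex{0,3,3,2} = 1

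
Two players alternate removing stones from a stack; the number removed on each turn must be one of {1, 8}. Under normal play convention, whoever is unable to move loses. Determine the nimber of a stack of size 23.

1

G(0) = 0
G(1) = mex{0} = 1
G(2) = mex{1} = 0
G(3) = mex{0} = 1
G(4) = mex{1} = 0
G(5) = mex{0} = 1
G(6) = mex{1} = 0
G(7) = mex{0} = 1
G(8) = mex{1,0} = 2
G(9) = mex{2,1} = 0
G(10) = mex{0,0} = 1
G(11) = mex{1,1} = 0
G(12) = mex{0,0} = 1
G(13) = mex{1,1} = 0
G(14) = mex{0,0} = 1
G(15) = mex{1,1} = 0
G(16) = mex{0,2} = 1
G(17) = mex{1,0} = 2
G(18) = mex{2,1} = 0
G(19) = mex{0,0} = 1
G(20) = mex{1,1} = 0
G(21) = mex{0,0} = 1
G(22) = mex{1,1} = 0
G(23) = mex{0,0} = 1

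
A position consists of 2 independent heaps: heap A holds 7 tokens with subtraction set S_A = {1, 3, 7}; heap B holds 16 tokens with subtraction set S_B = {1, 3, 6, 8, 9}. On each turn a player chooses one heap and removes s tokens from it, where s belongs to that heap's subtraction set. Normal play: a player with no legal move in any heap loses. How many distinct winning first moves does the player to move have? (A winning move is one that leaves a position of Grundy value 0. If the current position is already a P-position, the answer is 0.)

4

Heap A, S = {1, 3, 7}:
G(0) = 0
G(1) = mex{0} = 1
G(2) = mex{1} = 0
G(3) = mex{0,0} = 1
G(4) = mex{1,1} = 0
G(5) = mex{0,0} = 1
G(6) = mex{1,1} = 0
G(7) = mex{0,0,0} = 1
G_A(7) = 1.
Heap B, S = {1, 3, 6, 8, 9}:
G(0) = 0
G(1) = mex{0} = 1
G(2) = mex{1} = 0
G(3) = mex{0,0} = 1
G(4) = mex{1,1} = 0
G(5) = mex{0,0} = 1
G(6) = mex{1,1,0} = 2
G(7) = mex{2,0,1} = 3
G(8) = mex{3,1,0,0} = 2
G(9) = mex{2,2,1,1,0} = 3
G(10) = mex{3,3,0,0,1} = 2
G(11) = mex{2,2,1,1,0} = 3
G(12) = mex{3,3,2,0,1} = 4
G(13) = mex{4,2,3,1,0} = 5
G(14) = mex{5,3,2,2,1} = 0
G(15) = mex{0,4,3,3,2} = 1
G(16) = mex{1,5,2,2,3} = 0
G_B(16) = 0.
Combined Grundy value = 1 ⊕ 0 = 1.
A winning move leaves total XOR = 0, i.e. changes one component's Grundy value g to g ⊕ X where X is the current total.
Heap A: need g' = 1⊕1 = 0. Options: 7−1→G=0, 7−3→G=0, 7−7→G=0. Hits: 3.
Heap B: need g' = 0⊕1 = 1. Options: 16−1→G=1, 16−3→G=5, 16−6→G=2, 16−8→G=2, 16−9→G=3. Hits: 1.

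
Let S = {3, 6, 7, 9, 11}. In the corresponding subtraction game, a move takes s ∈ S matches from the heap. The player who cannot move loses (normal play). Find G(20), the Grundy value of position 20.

G(0) = 0
G(1) = mex{} = 0
G(2) = mex{} = 0
G(3) = mex{0} = 1
G(4) = mex{0} = 1
G(5) = mex{0} = 1
G(6) = mex{1,0} = 2
G(7) = mex{1,0,0} = 2
G(8) = mex{1,0,0} = 2
G(9) = mex{2,1,0,0} = 3
G(10) = mex{2,1,1,0} = 3
G(11) = mex{2,1,1,0,0} = 3
G(12) = mex{3,2,1,1,0} = 4
G(13) = mex{3,2,2,1,0} = 4
G(14) = mex{3,2,2,1,1} = 0
G(15) = mex{4,3,2,2,1} = 0
G(16) = mex{4,3,3,2,1} = 0
G(17) = mex{0,3,3,2,2} = 1
G(18) = mex{0,4,3,3,2} = 1
G(19) = mex{0,4,4,3,2} = 1
G(20) = mex{1,0,4,3,3} = 2

2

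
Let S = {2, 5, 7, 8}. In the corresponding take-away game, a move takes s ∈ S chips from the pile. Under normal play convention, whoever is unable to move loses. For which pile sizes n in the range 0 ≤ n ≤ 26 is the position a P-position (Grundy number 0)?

G(0) = 0
G(1) = mex{} = 0
G(2) = mex{0} = 1
G(3) = mex{0} = 1
G(4) = mex{1} = 0
G(5) = mex{1,0} = 2
G(6) = mex{0,0} = 1
G(7) = mex{2,1,0} = 3
G(8) = mex{1,1,0,0} = 2
G(9) = mex{3,0,1,0} = 2
G(10) = mex{2,2,1,1} = 0
G(11) = mex{2,1,0,1} = 3
G(12) = mex{0,3,2,0} = 1
G(13) = mex{3,2,1,2} = 0
G(14) = mex{1,2,3,1} = 0
G(15) = mex{0,0,2,3} = 1
G(16) = mex{0,3,2,2} = 1
G(17) = mex{1,1,0,2} = 3
G(18) = mex{1,0,3,0} = 2
G(19) = mex{3,0,1,3} = 2
G(20) = mex{2,1,0,1} = 3
G(21) = mex{2,1,0,0} = 3
G(22) = mex{3,3,1,0} = 2
G(23) = mex{3,2,1,1} = 0
G(24) = mex{2,2,3,1} = 0
G(25) = mex{0,3,2,3} = 1
G(26) = mex{0,3,2,2} = 1
P-positions are exactly the n with G(n) = 0.

0, 1, 4, 10, 13, 14, 23, 24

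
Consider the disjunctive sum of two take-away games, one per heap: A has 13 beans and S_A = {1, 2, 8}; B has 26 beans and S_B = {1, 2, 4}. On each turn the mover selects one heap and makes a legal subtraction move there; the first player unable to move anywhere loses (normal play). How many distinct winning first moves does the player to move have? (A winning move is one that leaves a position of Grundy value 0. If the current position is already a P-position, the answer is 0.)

4

Heap A, S = {1, 2, 8}:
n :  0  1  2  3  4  5  6  7  8  9 10 11 12 13
G :  0  1  2  0  1  2  0  1  2  0  1  2  0  1
G_A(13) = 1.
Heap B, S = {1, 2, 4}:
n :  0  1  2  3  4  5  6  7  8  9 10 11 12 13 14 15 16 17 18 19 20 21 22 23 24 25 26
G :  0  1  2  0  1  2  0  1  2  0  1  2  0  1  2  0  1  2  0  1  2  0  1  2  0  1  2
G_B(26) = 2.
Combined Grundy value = 1 ⊕ 2 = 3.
A winning move leaves total XOR = 0, i.e. changes one component's Grundy value g to g ⊕ X where X is the current total.
Heap A: need g' = 1⊕3 = 2. Options: 13−1→G=0, 13−2→G=2, 13−8→G=2. Hits: 2.
Heap B: need g' = 2⊕3 = 1. Options: 26−1→G=1, 26−2→G=0, 26−4→G=1. Hits: 2.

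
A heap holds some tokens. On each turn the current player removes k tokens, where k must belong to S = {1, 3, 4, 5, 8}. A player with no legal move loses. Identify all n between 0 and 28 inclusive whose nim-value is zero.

0, 2, 9, 11, 18, 20, 27

G(0) = 0
G(1) = mex{0} = 1
G(2) = mex{1} = 0
G(3) = mex{0,0} = 1
G(4) = mex{1,1,0} = 2
G(5) = mex{2,0,1,0} = 3
G(6) = mex{3,1,0,1} = 2
G(7) = mex{2,2,1,0} = 3
G(8) = mex{3,3,2,1,0} = 4
G(9) = mex{4,2,3,2,1} = 0
G(10) = mex{0,3,2,3,0} = 1
G(11) = mex{1,4,3,2,1} = 0
G(12) = mex{0,0,4,3,2} = 1
G(13) = mex{1,1,0,4,3} = 2
G(14) = mex{2,0,1,0,2} = 3
G(15) = mex{3,1,0,1,3} = 2
G(16) = mex{2,2,1,0,4} = 3
G(17) = mex{3,3,2,1,0} = 4
G(18) = mex{4,2,3,2,1} = 0
G(19) = mex{0,3,2,3,0} = 1
G(20) = mex{1,4,3,2,1} = 0
G(21) = mex{0,0,4,3,2} = 1
G(22) = mex{1,1,0,4,3} = 2
G(23) = mex{2,0,1,0,2} = 3
G(24) = mex{3,1,0,1,3} = 2
G(25) = mex{2,2,1,0,4} = 3
G(26) = mex{3,3,2,1,0} = 4
G(27) = mex{4,2,3,2,1} = 0
G(28) = mex{0,3,2,3,0} = 1
P-positions are exactly the n with G(n) = 0.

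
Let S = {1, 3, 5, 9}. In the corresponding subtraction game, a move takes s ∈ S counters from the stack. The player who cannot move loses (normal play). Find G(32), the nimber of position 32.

n :  0  1  2  3  4  5  6  7  8  9 10 11 12 13 14 15 16 17 18 19 20 21 22 23 24 25 26 27 28 29 30 31 32
G :  0  1  0  1  0  1  0  1  0  1  0  1  0  1  0  1  0  1  0  1  0  1  0  1  0  1  0  1  0  1  0  1  0

0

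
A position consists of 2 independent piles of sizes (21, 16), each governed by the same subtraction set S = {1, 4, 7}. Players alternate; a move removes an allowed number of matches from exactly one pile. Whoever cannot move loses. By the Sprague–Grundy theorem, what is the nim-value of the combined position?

All piles use S = {1, 4, 7}:
G(0) = 0
G(1) = mex{0} = 1
G(2) = mex{1} = 0
G(3) = mex{0} = 1
G(4) = mex{1,0} = 2
G(5) = mex{2,1} = 0
G(6) = mex{0,0} = 1
G(7) = mex{1,1,0} = 2
G(8) = mex{2,2,1} = 0
G(9) = mex{0,0,0} = 1
G(10) = mex{1,1,1} = 0
G(11) = mex{0,2,2} = 1
G(12) = mex{1,0,0} = 2
G(13) = mex{2,1,1} = 0
G(14) = mex{0,0,2} = 1
G(15) = mex{1,1,0} = 2
G(16) = mex{2,2,1} = 0
G(17) = mex{0,0,0} = 1
G(18) = mex{1,1,1} = 0
G(19) = mex{0,2,2} = 1
G(20) = mex{1,0,0} = 2
G(21) = mex{2,1,1} = 0
Pile A: G(21) = 0.
Pile B: G(16) = 0.
Combined Grundy value = 0 ⊕ 0 = 0.

0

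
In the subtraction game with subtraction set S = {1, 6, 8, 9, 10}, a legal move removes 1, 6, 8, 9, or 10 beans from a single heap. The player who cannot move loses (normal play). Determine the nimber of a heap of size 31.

2

G(0) = 0
G(1) = mex{0} = 1
G(2) = mex{1} = 0
G(3) = mex{0} = 1
G(4) = mex{1} = 0
G(5) = mex{0} = 1
G(6) = mex{1,0} = 2
G(7) = mex{2,1} = 0
G(8) = mex{0,0,0} = 1
G(9) = mex{1,1,1,0} = 2
G(10) = mex{2,0,0,1,0} = 3
G(11) = mex{3,1,1,0,1} = 2
G(12) = mex{2,2,0,1,0} = 3
G(13) = mex{3,0,1,0,1} = 2
G(14) = mex{2,1,2,1,0} = 3
G(15) = mex{3,2,0,2,1} = 4
G(16) = mex{4,3,1,0,2} = 5
G(17) = mex{5,2,2,1,0} = 3
G(18) = mex{3,3,3,2,1} = 0
G(19) = mex{0,2,2,3,2} = 1
G(20) = mex{1,3,3,2,3} = 0
G(21) = mex{0,4,2,3,2} = 1
G(22) = mex{1,5,3,2,3} = 0
G(23) = mex{0,3,4,3,2} = 1
G(24) = mex{1,0,5,4,3} = 2
G(25) = mex{2,1,3,5,4} = 0
G(26) = mex{0,0,0,3,5} = 1
G(27) = mex{1,1,1,0,3} = 2
G(28) = mex{2,0,0,1,0} = 3
G(29) = mex{3,1,1,0,1} = 2
G(30) = mex{2,2,0,1,0} = 3
G(31) = mex{3,0,1,0,1} = 2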